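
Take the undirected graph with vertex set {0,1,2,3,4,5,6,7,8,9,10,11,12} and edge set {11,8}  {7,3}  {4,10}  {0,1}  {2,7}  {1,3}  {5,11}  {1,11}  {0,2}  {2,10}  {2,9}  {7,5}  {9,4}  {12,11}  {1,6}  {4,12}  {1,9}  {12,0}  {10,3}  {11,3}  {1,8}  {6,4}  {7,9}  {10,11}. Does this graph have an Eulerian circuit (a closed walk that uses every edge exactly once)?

No

Degrees: 0:3, 1:6, 2:4, 3:4, 4:4, 5:2, 6:2, 7:4, 8:2, 9:4, 10:4, 11:6, 12:3
Vertices with odd degree: 0, 12. An Eulerian circuit requires all degrees even.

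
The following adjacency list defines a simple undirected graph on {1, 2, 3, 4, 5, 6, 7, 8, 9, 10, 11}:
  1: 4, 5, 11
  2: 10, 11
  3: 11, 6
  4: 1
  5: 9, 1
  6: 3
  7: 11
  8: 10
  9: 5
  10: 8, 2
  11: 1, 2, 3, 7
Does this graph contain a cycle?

No

|V| = 11, |E| = 10, number of components = 1.
A forest on 11 vertices with 1 component has exactly 10 edges, which matches — so no cycle.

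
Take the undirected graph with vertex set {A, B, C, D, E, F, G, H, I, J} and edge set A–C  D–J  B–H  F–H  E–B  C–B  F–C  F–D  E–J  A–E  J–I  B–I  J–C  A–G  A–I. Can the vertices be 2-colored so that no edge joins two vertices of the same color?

Color {C, D, E, G, H, I} black and {A, B, F, J} white. No edge joins two same-colored vertices, so the graph is bipartite.

Yes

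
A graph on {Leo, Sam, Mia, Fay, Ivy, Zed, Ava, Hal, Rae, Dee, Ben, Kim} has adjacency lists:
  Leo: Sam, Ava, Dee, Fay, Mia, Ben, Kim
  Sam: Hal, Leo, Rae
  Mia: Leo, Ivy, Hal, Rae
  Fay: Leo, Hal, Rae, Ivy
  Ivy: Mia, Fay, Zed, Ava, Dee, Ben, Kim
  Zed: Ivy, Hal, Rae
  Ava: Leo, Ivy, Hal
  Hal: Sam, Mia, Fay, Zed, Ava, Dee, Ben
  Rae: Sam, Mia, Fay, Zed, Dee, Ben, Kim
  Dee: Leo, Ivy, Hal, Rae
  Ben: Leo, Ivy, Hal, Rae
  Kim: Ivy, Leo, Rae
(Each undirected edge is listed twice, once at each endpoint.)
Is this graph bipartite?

Yes

A valid 2-coloring puts {Sam, Mia, Fay, Zed, Ava, Dee, Ben, Kim} on one side and {Leo, Ivy, Hal, Rae} on the other; every edge crosses between the two sides.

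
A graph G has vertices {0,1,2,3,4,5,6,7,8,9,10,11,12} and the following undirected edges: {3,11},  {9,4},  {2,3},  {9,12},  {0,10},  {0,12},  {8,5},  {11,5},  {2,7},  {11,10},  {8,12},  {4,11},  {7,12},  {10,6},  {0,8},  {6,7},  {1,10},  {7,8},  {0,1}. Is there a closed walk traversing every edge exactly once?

Degrees: 0:4, 1:2, 2:2, 3:2, 4:2, 5:2, 6:2, 7:4, 8:4, 9:2, 10:4, 11:4, 12:4
Every vertex has even degree and the edges form a single connected piece, so an Eulerian circuit exists.

Yes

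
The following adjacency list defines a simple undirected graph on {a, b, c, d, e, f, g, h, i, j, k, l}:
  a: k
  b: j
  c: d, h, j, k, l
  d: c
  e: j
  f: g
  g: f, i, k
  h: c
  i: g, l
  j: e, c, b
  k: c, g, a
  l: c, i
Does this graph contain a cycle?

The graph has 12 vertices, 12 edges, and 1 connected component.
One cycle is k-c-l-i-g-k.

Yes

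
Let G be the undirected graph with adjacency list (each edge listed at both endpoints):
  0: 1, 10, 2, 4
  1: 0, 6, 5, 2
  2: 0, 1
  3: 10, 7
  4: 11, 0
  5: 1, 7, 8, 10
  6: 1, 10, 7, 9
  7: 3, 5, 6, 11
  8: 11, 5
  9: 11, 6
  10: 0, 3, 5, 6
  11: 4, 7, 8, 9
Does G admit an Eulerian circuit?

Yes

Degrees: 0:4, 1:4, 2:2, 3:2, 4:2, 5:4, 6:4, 7:4, 8:2, 9:2, 10:4, 11:4
All degrees are even and the non-isolated vertices are connected — an Eulerian circuit exists.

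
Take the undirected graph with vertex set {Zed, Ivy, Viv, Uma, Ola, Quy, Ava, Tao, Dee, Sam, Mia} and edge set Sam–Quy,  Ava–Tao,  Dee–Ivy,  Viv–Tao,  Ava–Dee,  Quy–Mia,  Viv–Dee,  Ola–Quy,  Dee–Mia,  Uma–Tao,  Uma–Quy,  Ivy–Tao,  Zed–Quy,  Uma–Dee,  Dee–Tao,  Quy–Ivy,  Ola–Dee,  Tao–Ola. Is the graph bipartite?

The cycle Ola-Tao-Dee-Ola has length 3, which is odd, so the graph is not bipartite.

No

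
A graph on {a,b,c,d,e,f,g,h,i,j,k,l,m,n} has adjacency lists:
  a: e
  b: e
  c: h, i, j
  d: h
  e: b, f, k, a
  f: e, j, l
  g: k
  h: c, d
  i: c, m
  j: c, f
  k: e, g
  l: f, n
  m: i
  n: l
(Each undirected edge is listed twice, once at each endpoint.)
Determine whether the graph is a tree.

|V| = 14, |E| = 13.
Connected and |E| = |V| - 1, which characterizes a tree.

Yes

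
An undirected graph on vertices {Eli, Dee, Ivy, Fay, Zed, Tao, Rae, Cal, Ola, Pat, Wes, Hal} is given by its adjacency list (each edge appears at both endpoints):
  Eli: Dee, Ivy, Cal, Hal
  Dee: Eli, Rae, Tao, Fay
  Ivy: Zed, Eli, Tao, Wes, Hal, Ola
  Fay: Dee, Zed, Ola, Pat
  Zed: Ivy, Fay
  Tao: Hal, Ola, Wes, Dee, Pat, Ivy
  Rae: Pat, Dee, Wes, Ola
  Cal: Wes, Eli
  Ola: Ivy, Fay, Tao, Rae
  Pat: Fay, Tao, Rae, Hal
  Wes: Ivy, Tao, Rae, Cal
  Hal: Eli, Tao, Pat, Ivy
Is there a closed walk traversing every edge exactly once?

Degrees: Eli:4, Dee:4, Ivy:6, Fay:4, Zed:2, Tao:6, Rae:4, Cal:2, Ola:4, Pat:4, Wes:4, Hal:4
Every vertex has even degree and the edges form a single connected piece, so an Eulerian circuit exists.

Yes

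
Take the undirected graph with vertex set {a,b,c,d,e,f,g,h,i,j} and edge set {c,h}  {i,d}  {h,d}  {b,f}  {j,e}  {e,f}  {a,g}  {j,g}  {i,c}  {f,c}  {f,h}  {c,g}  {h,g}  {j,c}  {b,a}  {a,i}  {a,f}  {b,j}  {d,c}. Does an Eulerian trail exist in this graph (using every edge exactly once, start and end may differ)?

No

Degrees: a:4, b:3, c:6, d:3, e:2, f:5, g:4, h:4, i:3, j:4
Odd-degree vertices: b, d, f, i (4 total).
With 4 odd-degree vertices (more than two), no single trail can use every edge.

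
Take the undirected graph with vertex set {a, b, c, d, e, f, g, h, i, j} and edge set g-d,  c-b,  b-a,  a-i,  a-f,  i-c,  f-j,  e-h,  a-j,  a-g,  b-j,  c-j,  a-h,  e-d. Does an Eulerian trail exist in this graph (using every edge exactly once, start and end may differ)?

Yes

Degrees: a:6, b:3, c:3, d:2, e:2, f:2, g:2, h:2, i:2, j:4
Odd-degree vertices: b, c (2 total).
With 2 odd-degree vertices and all edges in one connected piece, an Eulerian trail exists (from b to c).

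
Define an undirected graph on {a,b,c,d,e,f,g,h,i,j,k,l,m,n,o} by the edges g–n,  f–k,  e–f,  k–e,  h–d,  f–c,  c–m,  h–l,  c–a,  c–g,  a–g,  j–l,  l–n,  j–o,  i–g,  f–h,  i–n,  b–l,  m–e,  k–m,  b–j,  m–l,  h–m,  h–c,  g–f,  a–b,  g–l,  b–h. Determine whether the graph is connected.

Yes

Starting from a and exploring outward reaches every vertex (a, b, c, g, j, h, l, m, f, i, n, o, d, k, e); the graph is connected.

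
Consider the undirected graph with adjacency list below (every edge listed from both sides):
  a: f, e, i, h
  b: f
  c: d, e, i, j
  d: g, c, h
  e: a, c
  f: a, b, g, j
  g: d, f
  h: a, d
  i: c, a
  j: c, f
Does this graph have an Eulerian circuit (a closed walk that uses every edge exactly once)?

No

Degrees: a:4, b:1, c:4, d:3, e:2, f:4, g:2, h:2, i:2, j:2
b, d have odd degree; an Eulerian circuit needs every degree to be even, so none exists.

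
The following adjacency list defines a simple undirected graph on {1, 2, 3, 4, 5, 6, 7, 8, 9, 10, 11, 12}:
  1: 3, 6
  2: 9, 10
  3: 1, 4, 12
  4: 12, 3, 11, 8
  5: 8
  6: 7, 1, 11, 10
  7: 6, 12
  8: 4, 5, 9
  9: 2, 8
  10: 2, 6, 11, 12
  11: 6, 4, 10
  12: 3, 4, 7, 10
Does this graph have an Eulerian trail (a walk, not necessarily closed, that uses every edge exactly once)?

Degrees: 1:2, 2:2, 3:3, 4:4, 5:1, 6:4, 7:2, 8:3, 9:2, 10:4, 11:3, 12:4
Odd-degree vertices: 3, 5, 8, 11 (4 total).
With 4 odd-degree vertices (more than two), no single trail can use every edge.

No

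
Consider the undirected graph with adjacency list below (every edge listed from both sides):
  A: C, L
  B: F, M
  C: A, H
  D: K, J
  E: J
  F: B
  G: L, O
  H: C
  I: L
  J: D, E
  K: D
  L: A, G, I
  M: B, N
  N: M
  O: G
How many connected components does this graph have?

Component: {B, F, M, N}
Component: {D, E, J, K}
Component: {A, C, G, H, I, L, O}

3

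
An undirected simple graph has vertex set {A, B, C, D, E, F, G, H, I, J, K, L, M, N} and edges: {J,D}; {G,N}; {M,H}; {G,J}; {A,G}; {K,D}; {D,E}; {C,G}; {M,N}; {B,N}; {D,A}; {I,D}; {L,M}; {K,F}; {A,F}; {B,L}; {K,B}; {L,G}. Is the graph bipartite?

A valid 2-coloring puts {B, D, F, G, M} on one side and {A, C, E, H, I, J, K, L, N} on the other; every edge crosses between the two sides.

Yes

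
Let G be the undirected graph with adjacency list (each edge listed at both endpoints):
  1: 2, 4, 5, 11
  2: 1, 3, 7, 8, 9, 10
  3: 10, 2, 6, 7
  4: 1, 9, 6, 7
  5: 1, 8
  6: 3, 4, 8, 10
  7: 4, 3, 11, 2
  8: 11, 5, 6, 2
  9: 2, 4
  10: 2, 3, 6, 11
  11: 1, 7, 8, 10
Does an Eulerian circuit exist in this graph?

Yes

Degrees: 1:4, 2:6, 3:4, 4:4, 5:2, 6:4, 7:4, 8:4, 9:2, 10:4, 11:4
Every vertex has even degree and the edges form a single connected piece, so an Eulerian circuit exists.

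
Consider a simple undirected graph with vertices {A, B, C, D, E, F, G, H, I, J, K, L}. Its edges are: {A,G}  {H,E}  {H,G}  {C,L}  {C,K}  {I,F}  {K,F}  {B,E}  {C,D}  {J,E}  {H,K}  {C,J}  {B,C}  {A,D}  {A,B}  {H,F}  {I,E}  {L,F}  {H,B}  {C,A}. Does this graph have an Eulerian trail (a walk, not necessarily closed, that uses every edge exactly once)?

Yes

Degrees: A:4, B:4, C:6, D:2, E:4, F:4, G:2, H:5, I:2, J:2, K:3, L:2
Odd-degree vertices: H, K (2 total).
With 2 odd-degree vertices and all edges in one connected piece, an Eulerian trail exists (from H to K).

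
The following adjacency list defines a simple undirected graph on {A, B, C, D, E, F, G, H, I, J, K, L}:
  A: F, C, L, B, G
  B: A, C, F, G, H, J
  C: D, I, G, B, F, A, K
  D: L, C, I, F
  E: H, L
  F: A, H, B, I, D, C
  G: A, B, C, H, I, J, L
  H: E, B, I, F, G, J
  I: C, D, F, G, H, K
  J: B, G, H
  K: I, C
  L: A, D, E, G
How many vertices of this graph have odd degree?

4

Degrees: A:5, B:6, C:7, D:4, E:2, F:6, G:7, H:6, I:6, J:3, K:2, L:4
Odd-degree vertices: A, C, G, J.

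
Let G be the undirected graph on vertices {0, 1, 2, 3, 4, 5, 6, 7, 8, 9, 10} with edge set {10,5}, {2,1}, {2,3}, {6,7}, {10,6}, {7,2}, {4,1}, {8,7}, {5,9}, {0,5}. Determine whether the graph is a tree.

|V| = 11, |E| = 10.
Connected and |E| = |V| - 1, which characterizes a tree.

Yes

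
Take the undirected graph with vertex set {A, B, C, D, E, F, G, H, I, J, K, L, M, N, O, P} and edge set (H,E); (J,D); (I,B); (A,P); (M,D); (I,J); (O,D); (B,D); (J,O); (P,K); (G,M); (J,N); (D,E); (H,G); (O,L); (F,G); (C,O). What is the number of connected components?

2

Component: {A, K, P}
Component: {B, C, D, E, F, G, H, I, J, L, M, N, O}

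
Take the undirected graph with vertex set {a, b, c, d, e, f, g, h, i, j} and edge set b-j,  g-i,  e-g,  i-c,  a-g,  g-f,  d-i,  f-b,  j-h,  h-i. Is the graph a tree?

No

The graph has 10 vertices and 10 edges.
Connected but with 10 > 9 edges, so it has a cycle and is not a tree.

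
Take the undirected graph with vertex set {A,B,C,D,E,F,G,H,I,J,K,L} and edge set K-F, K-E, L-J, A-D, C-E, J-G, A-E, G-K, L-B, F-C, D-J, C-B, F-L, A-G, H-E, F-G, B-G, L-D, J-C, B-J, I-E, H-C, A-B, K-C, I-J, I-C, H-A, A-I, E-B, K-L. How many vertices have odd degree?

6

Degrees: A:6, B:6, C:7, D:3, E:6, F:4, G:5, H:3, I:4, J:6, K:5, L:5
Odd-degree vertices: C, D, G, H, K, L.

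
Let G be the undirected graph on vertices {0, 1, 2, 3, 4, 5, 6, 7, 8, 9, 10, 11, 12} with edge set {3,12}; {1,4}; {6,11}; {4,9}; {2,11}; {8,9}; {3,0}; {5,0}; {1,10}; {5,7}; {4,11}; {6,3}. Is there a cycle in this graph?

The graph has 13 vertices, 12 edges, and 1 connected component.
A forest on 13 vertices with 1 component has exactly 12 edges, which matches — so no cycle.

No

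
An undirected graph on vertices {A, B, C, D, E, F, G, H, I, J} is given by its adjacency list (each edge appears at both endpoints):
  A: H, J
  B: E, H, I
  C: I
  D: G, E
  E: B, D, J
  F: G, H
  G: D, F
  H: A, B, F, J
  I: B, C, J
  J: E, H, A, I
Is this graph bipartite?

No

A-H-J-A is an odd cycle (length 3), and a bipartite graph can contain only even cycles.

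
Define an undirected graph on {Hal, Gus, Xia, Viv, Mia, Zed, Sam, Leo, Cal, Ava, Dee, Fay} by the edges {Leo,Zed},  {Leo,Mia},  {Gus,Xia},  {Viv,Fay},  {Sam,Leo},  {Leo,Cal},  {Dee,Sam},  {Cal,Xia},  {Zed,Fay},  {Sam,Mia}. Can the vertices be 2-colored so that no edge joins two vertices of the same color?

Sam-Mia-Leo-Sam is an odd cycle (length 3), and a bipartite graph can contain only even cycles.

No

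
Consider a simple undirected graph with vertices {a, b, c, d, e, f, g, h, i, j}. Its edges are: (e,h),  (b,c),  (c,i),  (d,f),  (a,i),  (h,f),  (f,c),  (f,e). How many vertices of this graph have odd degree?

Degrees: a:1, b:1, c:3, d:1, e:2, f:4, g:0, h:2, i:2, j:0
Odd-degree vertices: a, b, c, d.

4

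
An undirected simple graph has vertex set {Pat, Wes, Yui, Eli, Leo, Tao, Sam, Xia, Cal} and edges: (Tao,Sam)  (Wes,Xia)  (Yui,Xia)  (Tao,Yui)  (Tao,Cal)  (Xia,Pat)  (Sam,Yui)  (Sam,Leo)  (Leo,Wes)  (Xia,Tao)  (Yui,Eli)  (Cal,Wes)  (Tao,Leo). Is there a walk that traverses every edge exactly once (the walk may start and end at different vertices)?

No

Degrees: Pat:1, Wes:3, Yui:4, Eli:1, Leo:3, Tao:5, Sam:3, Xia:4, Cal:2
Odd-degree vertices: Pat, Wes, Eli, Leo, Tao, Sam (6 total).
With 6 odd-degree vertices (more than two), no single trail can use every edge.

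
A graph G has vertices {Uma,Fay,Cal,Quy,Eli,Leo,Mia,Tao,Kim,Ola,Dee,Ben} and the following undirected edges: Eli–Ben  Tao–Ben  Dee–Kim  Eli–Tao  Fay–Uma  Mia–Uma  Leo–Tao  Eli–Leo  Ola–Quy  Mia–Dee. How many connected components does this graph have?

4

Component: {Cal}
Component: {Quy, Ola}
Component: {Eli, Leo, Tao, Ben}
Component: {Uma, Fay, Mia, Kim, Dee}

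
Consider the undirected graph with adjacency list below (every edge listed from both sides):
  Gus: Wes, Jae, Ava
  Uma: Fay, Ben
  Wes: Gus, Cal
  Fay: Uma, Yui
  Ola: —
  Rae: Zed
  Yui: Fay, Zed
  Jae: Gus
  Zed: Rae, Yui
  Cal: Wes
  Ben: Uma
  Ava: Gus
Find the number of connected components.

Component: {Ola}
Component: {Gus, Wes, Jae, Cal, Ava}
Component: {Uma, Fay, Rae, Yui, Zed, Ben}

3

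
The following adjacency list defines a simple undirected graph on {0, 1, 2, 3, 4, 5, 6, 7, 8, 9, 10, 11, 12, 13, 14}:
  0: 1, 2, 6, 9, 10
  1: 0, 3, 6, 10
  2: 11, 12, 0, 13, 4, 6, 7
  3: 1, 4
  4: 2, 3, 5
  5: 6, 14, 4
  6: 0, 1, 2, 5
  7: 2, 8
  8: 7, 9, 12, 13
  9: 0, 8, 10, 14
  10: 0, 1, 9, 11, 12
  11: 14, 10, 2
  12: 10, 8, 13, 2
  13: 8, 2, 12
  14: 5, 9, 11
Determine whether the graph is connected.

Starting from 0 and exploring outward reaches every vertex (0, 2, 10, 6, 1, 9, 12, 7, 11, 4, 13, 5, 3, 8, 14); the graph is connected.

Yes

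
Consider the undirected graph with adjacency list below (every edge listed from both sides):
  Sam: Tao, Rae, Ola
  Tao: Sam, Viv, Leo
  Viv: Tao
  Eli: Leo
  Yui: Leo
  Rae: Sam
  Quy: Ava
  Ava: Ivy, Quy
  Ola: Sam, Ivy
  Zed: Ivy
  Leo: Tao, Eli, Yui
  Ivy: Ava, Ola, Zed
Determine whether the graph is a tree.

Yes

The graph has 12 vertices and 11 edges.
It is connected with exactly 11 edges, hence acyclic — it is a tree.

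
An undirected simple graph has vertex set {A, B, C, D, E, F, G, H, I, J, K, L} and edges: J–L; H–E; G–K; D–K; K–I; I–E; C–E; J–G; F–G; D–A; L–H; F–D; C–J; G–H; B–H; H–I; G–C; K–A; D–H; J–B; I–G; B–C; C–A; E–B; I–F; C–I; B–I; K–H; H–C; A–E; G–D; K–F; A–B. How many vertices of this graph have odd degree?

Degrees: A:5, B:6, C:7, D:5, E:5, F:4, G:7, H:8, I:7, J:4, K:6, L:2
Odd-degree vertices: A, C, D, E, G, I.

6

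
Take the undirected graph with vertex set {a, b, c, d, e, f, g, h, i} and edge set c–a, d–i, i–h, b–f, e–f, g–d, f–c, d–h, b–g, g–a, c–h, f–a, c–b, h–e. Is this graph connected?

A breadth-first search from a visits a, f, g, c, e, b, d, h, i — all 9 vertices — so the graph is connected.

Yes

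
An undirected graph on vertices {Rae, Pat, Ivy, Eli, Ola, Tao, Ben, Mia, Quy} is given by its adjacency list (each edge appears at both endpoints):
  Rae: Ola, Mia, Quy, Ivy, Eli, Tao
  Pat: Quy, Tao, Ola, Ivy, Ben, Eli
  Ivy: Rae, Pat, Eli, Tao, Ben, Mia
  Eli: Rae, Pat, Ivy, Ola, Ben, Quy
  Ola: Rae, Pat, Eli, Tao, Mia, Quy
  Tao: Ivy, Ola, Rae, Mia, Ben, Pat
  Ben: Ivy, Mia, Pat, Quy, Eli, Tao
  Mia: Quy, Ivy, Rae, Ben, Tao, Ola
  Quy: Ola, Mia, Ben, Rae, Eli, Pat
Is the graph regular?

Yes

Degrees: Rae:6, Pat:6, Ivy:6, Eli:6, Ola:6, Tao:6, Ben:6, Mia:6, Quy:6
Every vertex has degree 6, so the graph is 6-regular.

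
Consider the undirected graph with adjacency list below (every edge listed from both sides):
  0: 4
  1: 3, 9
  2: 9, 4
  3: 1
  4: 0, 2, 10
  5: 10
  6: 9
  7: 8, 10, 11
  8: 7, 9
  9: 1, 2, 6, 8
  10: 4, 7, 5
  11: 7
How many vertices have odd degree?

Degrees: 0:1, 1:2, 2:2, 3:1, 4:3, 5:1, 6:1, 7:3, 8:2, 9:4, 10:3, 11:1
Odd-degree vertices: 0, 3, 4, 5, 6, 7, 10, 11.

8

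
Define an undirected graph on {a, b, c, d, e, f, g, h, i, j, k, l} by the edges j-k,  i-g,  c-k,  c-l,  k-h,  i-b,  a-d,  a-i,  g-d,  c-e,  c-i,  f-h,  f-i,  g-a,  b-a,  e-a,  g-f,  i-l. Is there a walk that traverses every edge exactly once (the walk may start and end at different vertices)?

No

Degrees: a:5, b:2, c:4, d:2, e:2, f:3, g:4, h:2, i:6, j:1, k:3, l:2
Odd-degree vertices: a, f, j, k (4 total).
An Eulerian trail requires 0 or 2 odd-degree vertices; here there are 4.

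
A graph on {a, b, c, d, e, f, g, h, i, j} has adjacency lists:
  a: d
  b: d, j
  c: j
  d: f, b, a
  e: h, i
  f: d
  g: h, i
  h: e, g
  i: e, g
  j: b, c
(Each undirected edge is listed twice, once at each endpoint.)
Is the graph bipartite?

Yes

Color {d, h, i, j} black and {a, b, c, e, f, g} white. No edge joins two same-colored vertices, so the graph is bipartite.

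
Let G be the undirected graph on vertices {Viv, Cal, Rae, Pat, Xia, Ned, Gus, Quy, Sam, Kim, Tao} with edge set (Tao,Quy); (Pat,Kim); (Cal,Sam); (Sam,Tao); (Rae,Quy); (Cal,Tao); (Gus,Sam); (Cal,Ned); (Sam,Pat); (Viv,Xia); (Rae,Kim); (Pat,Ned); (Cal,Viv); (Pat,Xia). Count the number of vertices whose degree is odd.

Degrees: Viv:2, Cal:4, Rae:2, Pat:4, Xia:2, Ned:2, Gus:1, Quy:2, Sam:4, Kim:2, Tao:3
Odd-degree vertices: Gus, Tao.

2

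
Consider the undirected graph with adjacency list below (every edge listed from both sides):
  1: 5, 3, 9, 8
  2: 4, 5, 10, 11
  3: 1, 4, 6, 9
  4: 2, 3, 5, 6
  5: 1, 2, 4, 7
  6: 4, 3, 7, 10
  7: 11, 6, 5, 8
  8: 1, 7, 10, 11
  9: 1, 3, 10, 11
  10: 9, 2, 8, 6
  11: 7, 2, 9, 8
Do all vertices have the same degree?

Yes

Degrees: 1:4, 2:4, 3:4, 4:4, 5:4, 6:4, 7:4, 8:4, 9:4, 10:4, 11:4
All degrees equal 4; the graph is regular.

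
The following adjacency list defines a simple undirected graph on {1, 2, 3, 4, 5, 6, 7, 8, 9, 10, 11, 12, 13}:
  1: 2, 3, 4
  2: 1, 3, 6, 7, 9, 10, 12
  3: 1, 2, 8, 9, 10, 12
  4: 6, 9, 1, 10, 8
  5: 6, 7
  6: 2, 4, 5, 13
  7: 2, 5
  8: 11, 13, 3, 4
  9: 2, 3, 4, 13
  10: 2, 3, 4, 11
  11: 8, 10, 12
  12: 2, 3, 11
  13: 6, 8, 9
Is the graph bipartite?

The cycle 3-2-9-3 has length 3, which is odd, so the graph is not bipartite.

No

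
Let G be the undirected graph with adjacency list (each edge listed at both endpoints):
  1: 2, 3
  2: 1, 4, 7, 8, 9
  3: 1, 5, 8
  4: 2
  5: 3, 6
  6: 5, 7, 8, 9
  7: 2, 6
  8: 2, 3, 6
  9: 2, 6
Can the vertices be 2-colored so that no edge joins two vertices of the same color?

Yes

Partition the vertices as {2, 3, 6} vs {1, 4, 5, 7, 8, 9}. Each listed edge has one endpoint in each part, so the graph is bipartite.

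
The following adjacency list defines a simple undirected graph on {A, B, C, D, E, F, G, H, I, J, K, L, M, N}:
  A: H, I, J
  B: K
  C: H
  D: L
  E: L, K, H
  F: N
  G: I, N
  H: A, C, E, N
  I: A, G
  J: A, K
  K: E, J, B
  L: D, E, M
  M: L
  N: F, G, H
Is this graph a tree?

No

The graph has 14 vertices and 15 edges.
A tree on 14 vertices has exactly 13 edges; this graph has 15, so it contains a cycle and is not a tree.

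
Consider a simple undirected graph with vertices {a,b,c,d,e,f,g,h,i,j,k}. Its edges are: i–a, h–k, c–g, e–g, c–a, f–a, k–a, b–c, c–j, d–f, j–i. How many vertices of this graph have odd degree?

4

Degrees: a:4, b:1, c:4, d:1, e:1, f:2, g:2, h:1, i:2, j:2, k:2
Odd-degree vertices: b, d, e, h.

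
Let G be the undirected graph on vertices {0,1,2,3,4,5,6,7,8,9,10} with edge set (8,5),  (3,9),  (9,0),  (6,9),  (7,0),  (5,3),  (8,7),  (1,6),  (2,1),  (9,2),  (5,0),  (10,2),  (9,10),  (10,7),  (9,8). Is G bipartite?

No

9-2-10-9 is an odd cycle (length 3), and a bipartite graph can contain only even cycles.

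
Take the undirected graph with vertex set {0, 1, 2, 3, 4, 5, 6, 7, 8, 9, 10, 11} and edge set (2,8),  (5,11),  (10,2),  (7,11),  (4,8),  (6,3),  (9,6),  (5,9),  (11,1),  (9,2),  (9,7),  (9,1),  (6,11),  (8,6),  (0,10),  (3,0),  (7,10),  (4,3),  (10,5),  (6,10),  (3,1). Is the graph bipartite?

Yes

Color {3, 8, 9, 10, 11} black and {0, 1, 2, 4, 5, 6, 7} white. No edge joins two same-colored vertices, so the graph is bipartite.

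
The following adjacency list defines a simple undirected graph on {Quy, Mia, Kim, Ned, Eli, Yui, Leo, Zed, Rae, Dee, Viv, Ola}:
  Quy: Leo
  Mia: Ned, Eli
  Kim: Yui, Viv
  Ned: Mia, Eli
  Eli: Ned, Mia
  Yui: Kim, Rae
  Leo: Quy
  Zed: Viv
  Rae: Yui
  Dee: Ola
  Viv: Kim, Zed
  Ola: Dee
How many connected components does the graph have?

4

Component: {Quy, Leo}
Component: {Dee, Ola}
Component: {Mia, Ned, Eli}
Component: {Kim, Yui, Zed, Rae, Viv}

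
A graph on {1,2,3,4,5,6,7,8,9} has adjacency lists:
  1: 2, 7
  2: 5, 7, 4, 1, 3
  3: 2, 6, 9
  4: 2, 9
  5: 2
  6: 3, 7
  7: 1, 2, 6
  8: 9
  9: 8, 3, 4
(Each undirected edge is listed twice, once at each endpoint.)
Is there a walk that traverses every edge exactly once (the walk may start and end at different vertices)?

No

Degrees: 1:2, 2:5, 3:3, 4:2, 5:1, 6:2, 7:3, 8:1, 9:3
Odd-degree vertices: 2, 3, 5, 7, 8, 9 (6 total).
With 6 odd-degree vertices (more than two), no single trail can use every edge.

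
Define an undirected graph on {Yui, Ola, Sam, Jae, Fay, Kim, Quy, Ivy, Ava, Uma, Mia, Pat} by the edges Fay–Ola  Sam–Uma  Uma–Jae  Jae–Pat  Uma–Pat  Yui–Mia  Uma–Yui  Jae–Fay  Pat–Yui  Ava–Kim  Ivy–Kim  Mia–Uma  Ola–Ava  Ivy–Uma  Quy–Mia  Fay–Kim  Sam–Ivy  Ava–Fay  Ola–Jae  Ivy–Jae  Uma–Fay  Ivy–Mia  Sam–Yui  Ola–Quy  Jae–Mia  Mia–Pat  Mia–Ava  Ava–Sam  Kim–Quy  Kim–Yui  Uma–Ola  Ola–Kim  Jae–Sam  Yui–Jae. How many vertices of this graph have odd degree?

Degrees: Yui:6, Ola:6, Sam:5, Jae:8, Fay:5, Kim:6, Quy:3, Ivy:5, Ava:5, Uma:8, Mia:7, Pat:4
Odd-degree vertices: Sam, Fay, Quy, Ivy, Ava, Mia.

6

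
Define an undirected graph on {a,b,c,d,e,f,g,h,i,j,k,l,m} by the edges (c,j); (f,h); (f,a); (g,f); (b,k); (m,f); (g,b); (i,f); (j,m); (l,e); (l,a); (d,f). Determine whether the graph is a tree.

The graph has 13 vertices and 12 edges.
It is connected with exactly 12 edges, hence acyclic — it is a tree.

Yes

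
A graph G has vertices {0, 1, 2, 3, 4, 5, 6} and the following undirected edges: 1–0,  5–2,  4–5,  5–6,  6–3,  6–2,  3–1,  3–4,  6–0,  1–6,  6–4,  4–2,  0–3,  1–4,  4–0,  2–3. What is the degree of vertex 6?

6

Neighbors of 6: 0, 1, 2, 3, 4, 5.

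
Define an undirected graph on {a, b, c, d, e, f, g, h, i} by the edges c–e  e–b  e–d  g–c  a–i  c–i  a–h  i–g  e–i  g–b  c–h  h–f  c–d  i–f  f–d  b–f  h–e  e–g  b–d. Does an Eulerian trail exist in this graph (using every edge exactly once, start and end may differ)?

Yes

Degrees: a:2, b:4, c:5, d:4, e:6, f:4, g:4, h:4, i:5
Odd-degree vertices: c, i (2 total).
The non-isolated vertices are connected and exactly 2 have odd degree, so an Eulerian trail exists (from c to i).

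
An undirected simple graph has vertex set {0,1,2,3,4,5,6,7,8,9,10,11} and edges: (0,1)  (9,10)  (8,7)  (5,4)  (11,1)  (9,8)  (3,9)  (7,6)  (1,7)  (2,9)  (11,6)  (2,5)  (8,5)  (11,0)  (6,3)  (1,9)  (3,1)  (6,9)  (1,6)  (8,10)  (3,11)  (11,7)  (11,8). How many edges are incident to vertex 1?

Neighbors of 1: 0, 3, 6, 7, 9, 11.

6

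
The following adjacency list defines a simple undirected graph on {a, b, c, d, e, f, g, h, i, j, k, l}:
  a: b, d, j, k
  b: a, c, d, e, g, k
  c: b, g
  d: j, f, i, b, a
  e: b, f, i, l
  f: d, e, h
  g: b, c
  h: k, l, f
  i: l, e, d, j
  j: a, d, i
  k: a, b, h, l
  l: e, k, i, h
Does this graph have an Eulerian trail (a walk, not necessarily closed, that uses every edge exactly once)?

Degrees: a:4, b:6, c:2, d:5, e:4, f:3, g:2, h:3, i:4, j:3, k:4, l:4
Odd-degree vertices: d, f, h, j (4 total).
An Eulerian trail requires 0 or 2 odd-degree vertices; here there are 4.

No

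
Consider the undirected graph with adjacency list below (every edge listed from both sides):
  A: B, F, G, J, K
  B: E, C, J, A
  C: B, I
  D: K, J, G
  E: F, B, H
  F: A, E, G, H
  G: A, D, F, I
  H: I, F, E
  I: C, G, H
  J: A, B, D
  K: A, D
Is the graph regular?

No

Degrees: A:5, B:4, C:2, D:3, E:3, F:4, G:4, H:3, I:3, J:3, K:2
Degrees are not all equal (e.g. deg(C)=2 but deg(A)=5); not regular.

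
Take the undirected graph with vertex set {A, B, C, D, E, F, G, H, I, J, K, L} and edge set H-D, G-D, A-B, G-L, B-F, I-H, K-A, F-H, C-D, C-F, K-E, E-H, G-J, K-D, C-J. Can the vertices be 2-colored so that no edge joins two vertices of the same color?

Yes

Color {B, C, G, H, K} black and {A, D, E, F, I, J, L} white. No edge joins two same-colored vertices, so the graph is bipartite.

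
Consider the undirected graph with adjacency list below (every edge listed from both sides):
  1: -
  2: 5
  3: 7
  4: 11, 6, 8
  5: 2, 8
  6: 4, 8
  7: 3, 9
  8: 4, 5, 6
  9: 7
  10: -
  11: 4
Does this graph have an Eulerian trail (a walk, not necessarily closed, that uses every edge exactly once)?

Degrees: 1:0, 2:1, 3:1, 4:3, 5:2, 6:2, 7:2, 8:3, 9:1, 10:0, 11:1
Odd-degree vertices: 2, 3, 4, 8, 9, 11 (6 total).
With 6 odd-degree vertices (more than two), no single trail can use every edge.

No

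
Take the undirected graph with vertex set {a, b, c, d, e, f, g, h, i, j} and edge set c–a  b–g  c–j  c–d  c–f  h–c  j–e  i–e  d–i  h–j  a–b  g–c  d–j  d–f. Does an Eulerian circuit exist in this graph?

Degrees: a:2, b:2, c:6, d:4, e:2, f:2, g:2, h:2, i:2, j:4
Every vertex has even degree and the edges form a single connected piece, so an Eulerian circuit exists.

Yes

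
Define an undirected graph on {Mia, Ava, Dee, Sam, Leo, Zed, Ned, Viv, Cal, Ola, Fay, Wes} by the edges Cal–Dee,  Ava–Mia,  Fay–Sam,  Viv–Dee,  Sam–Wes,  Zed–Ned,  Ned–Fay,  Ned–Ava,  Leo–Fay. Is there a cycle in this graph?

|V| = 12, |E| = 9, number of components = 3.
A forest on 12 vertices with 3 components has exactly 9 edges, which matches — so no cycle.

No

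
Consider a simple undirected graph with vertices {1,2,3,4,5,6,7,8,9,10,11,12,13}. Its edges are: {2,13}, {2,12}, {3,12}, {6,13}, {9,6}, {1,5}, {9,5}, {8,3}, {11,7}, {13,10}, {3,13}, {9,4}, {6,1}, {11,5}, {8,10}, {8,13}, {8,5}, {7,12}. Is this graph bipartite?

The cycle 3-8-13-3 has length 3, which is odd, so the graph is not bipartite.

No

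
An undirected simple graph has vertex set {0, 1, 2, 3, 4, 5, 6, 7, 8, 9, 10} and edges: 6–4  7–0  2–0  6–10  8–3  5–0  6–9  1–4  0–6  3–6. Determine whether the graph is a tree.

|V| = 11, |E| = 10.
It is connected with exactly 10 edges, hence acyclic — it is a tree.

Yes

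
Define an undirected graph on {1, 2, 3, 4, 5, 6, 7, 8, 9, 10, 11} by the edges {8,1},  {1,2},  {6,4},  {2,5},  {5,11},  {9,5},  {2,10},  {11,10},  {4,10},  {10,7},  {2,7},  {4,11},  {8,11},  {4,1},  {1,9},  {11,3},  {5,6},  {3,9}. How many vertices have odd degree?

Degrees: 1:4, 2:4, 3:2, 4:4, 5:4, 6:2, 7:2, 8:2, 9:3, 10:4, 11:5
Odd-degree vertices: 9, 11.

2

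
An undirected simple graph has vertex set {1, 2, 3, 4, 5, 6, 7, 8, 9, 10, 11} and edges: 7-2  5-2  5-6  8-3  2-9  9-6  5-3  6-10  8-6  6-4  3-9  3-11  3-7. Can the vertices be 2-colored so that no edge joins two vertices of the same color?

Partition the vertices as {1, 4, 5, 7, 8, 9, 10, 11} vs {2, 3, 6}. Each listed edge has one endpoint in each part, so the graph is bipartite.

Yes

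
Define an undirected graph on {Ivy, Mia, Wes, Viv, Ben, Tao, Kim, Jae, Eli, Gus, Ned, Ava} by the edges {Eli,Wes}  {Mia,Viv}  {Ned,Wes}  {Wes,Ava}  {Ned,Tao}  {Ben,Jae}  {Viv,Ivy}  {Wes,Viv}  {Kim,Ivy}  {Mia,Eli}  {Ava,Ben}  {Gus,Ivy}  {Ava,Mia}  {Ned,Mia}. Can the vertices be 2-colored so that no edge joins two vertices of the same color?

Yes

Color {Viv, Kim, Jae, Eli, Gus, Ned, Ava} black and {Ivy, Mia, Wes, Ben, Tao} white. No edge joins two same-colored vertices, so the graph is bipartite.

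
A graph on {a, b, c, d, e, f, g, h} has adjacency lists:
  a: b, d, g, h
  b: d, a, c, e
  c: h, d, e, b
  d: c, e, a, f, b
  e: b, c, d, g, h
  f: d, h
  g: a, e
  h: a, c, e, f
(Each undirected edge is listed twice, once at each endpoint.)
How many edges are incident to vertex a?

Neighbors of a: b, d, g, h.

4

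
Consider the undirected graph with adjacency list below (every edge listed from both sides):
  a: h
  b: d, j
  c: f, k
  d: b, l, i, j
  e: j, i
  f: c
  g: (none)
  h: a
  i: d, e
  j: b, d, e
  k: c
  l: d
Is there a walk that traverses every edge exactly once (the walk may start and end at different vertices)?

No

Degrees: a:1, b:2, c:2, d:4, e:2, f:1, g:0, h:1, i:2, j:3, k:1, l:1
Odd-degree vertices: a, f, h, j, k, l (6 total).
An Eulerian trail requires 0 or 2 odd-degree vertices; here there are 6.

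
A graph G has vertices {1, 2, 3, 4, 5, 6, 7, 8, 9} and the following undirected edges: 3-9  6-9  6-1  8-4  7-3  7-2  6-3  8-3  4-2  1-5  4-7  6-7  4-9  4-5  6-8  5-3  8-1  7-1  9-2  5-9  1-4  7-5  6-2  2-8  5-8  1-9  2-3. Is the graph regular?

Yes

Degrees: 1:6, 2:6, 3:6, 4:6, 5:6, 6:6, 7:6, 8:6, 9:6
All degrees equal 6; the graph is regular.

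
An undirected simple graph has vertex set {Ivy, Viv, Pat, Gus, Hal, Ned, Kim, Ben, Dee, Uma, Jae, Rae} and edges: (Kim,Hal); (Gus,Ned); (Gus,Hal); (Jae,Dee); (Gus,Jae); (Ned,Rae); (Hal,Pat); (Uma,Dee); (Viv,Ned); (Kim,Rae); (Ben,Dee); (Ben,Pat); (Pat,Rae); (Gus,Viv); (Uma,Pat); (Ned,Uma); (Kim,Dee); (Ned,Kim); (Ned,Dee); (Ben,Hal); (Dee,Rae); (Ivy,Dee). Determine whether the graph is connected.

Starting from Ivy and exploring outward reaches every vertex (Ivy, Dee, Rae, Ned, Jae, Uma, Kim, Ben, Pat, Gus, Viv, Hal); the graph is connected.

Yes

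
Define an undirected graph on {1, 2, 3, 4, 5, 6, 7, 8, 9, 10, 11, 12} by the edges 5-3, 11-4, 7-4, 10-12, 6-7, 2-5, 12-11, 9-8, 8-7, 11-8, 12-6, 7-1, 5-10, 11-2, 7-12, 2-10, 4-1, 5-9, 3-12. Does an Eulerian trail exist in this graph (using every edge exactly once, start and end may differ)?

Degrees: 1:2, 2:3, 3:2, 4:3, 5:4, 6:2, 7:5, 8:3, 9:2, 10:3, 11:4, 12:5
Odd-degree vertices: 2, 4, 7, 8, 10, 12 (6 total).
An Eulerian trail requires 0 or 2 odd-degree vertices; here there are 6.

No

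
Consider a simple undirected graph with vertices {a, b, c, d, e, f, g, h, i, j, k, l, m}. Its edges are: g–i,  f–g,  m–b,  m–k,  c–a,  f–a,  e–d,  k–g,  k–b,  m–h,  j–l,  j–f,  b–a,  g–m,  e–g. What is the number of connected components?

Component: {a, b, c, d, e, f, g, h, i, j, k, l, m}

1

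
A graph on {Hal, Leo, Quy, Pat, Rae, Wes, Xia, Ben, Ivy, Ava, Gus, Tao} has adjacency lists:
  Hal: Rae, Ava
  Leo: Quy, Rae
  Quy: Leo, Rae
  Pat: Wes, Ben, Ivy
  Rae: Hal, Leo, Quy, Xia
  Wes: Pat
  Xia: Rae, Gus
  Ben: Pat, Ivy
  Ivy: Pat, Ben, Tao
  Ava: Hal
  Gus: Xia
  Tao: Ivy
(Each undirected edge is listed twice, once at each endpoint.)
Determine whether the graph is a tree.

No

The graph has 12 vertices and 12 edges.
It splits into 2 components, so it cannot be a tree.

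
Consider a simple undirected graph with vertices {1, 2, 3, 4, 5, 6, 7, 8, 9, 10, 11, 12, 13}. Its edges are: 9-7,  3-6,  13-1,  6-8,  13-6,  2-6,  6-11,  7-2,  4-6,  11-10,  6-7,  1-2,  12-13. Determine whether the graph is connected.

Component: {5}
Component: {1, 2, 3, 4, 6, 7, 8, 9, 10, 11, 12, 13}
No edge joins these 2 groups, so the graph is disconnected.

No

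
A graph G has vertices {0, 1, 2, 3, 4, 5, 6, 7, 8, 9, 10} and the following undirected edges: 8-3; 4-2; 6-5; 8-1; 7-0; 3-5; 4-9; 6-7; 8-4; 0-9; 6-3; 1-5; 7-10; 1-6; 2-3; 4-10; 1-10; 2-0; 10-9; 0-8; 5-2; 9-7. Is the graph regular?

Yes

Degrees: 0:4, 1:4, 2:4, 3:4, 4:4, 5:4, 6:4, 7:4, 8:4, 9:4, 10:4
Every vertex has degree 4, so the graph is 4-regular.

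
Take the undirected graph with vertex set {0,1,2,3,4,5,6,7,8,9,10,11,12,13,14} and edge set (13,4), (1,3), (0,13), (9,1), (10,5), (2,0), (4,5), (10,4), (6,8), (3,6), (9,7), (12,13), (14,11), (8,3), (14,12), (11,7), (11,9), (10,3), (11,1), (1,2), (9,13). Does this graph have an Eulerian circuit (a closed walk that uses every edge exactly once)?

No

Degrees: 0:2, 1:4, 2:2, 3:4, 4:3, 5:2, 6:2, 7:2, 8:2, 9:4, 10:3, 11:4, 12:2, 13:4, 14:2
4, 10 have odd degree; an Eulerian circuit needs every degree to be even, so none exists.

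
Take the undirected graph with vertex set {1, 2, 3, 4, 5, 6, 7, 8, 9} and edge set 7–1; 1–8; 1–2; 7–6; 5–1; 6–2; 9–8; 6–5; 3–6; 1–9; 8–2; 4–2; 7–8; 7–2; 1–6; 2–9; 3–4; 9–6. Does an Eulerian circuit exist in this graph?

Yes

Degrees: 1:6, 2:6, 3:2, 4:2, 5:2, 6:6, 7:4, 8:4, 9:4
All degrees are even and the non-isolated vertices are connected — an Eulerian circuit exists.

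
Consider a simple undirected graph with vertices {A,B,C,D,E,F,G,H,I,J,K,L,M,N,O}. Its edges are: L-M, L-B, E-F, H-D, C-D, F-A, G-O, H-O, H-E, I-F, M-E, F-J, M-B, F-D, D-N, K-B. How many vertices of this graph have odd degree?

12

Degrees: A:1, B:3, C:1, D:4, E:3, F:5, G:1, H:3, I:1, J:1, K:1, L:2, M:3, N:1, O:2
Odd-degree vertices: A, B, C, E, F, G, H, I, J, K, M, N.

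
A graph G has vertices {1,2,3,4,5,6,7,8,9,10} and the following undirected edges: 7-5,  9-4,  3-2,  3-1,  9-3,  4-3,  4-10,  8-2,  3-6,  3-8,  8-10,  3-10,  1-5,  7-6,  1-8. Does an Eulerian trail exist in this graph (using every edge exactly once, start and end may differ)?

No

Degrees: 1:3, 2:2, 3:7, 4:3, 5:2, 6:2, 7:2, 8:4, 9:2, 10:3
Odd-degree vertices: 1, 3, 4, 10 (4 total).
An Eulerian trail requires 0 or 2 odd-degree vertices; here there are 4.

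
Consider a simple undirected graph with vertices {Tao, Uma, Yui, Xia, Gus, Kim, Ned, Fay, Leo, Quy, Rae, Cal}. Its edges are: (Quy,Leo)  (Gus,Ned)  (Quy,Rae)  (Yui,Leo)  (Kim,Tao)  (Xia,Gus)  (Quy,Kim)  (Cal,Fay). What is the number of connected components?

Component: {Uma}
Component: {Fay, Cal}
Component: {Xia, Gus, Ned}
Component: {Tao, Yui, Kim, Leo, Quy, Rae}

4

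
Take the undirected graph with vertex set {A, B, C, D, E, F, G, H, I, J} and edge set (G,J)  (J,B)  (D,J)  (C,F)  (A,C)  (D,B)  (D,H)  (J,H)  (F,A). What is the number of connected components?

4

Component: {E}
Component: {I}
Component: {A, C, F}
Component: {B, D, G, H, J}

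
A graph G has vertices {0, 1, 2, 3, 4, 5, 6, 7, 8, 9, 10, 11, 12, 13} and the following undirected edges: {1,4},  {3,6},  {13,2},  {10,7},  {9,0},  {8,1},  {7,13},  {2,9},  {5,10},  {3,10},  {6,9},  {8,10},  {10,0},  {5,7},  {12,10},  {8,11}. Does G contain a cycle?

Yes

The graph has 14 vertices, 16 edges, and 1 connected component.
One cycle is 9-6-3-10-7-13-2-9.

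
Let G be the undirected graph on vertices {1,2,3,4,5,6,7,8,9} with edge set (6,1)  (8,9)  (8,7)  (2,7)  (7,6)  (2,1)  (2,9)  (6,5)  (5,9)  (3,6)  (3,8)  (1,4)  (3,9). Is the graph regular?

No

Degrees: 1:3, 2:3, 3:3, 4:1, 5:2, 6:4, 7:3, 8:3, 9:4
Vertex 4 has degree 1 while 6 has degree 4, so the graph is not regular.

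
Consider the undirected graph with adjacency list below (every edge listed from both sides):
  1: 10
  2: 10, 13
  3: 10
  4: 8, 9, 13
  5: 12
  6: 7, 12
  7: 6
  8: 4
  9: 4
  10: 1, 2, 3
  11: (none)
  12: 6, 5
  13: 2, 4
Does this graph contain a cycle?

No

|V| = 13, |E| = 10, number of components = 3.
A forest on 13 vertices with 3 components has exactly 10 edges, which matches — so no cycle.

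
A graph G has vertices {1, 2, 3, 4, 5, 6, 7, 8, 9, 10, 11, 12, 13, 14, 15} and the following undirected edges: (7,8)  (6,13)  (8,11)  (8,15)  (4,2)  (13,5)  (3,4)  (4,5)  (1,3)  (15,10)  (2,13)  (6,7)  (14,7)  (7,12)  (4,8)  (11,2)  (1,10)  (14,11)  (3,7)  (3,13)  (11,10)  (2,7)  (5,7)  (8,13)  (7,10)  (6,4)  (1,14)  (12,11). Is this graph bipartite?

Yes

Color {2, 3, 5, 6, 8, 9, 10, 12, 14} black and {1, 4, 7, 11, 13, 15} white. No edge joins two same-colored vertices, so the graph is bipartite.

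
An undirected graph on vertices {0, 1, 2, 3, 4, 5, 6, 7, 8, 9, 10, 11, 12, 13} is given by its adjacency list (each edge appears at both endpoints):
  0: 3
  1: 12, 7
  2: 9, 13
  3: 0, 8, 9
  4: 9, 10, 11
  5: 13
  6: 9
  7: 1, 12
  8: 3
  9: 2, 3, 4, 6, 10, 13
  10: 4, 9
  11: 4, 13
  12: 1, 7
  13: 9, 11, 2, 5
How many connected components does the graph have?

Component: {1, 7, 12}
Component: {0, 2, 3, 4, 5, 6, 8, 9, 10, 11, 13}

2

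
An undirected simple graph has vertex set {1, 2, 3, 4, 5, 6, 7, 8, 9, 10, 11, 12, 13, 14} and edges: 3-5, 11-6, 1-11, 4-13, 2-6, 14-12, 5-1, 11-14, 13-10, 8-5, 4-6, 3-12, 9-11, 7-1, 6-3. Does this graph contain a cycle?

|V| = 14, |E| = 15, number of components = 1.
Since 15 > 14 - 1, a cycle must exist; for instance 1-11-6-3-5-1.

Yes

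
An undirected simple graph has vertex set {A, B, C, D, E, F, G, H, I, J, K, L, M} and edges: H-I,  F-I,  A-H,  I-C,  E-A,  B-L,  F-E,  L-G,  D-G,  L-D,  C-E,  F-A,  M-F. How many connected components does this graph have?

Component: {J}
Component: {K}
Component: {B, D, G, L}
Component: {A, C, E, F, H, I, M}

4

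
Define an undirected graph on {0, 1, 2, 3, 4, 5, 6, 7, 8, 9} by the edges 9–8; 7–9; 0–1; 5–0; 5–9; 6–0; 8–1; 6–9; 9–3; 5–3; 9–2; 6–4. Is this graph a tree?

|V| = 10, |E| = 12.
Connected but with 12 > 9 edges, so it has a cycle and is not a tree.

No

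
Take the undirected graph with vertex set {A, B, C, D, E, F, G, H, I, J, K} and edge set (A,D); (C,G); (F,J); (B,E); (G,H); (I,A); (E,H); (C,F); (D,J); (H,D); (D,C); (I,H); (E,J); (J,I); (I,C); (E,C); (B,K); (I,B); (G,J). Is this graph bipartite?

Yes

A valid 2-coloring puts {D, E, F, G, I, K} on one side and {A, B, C, H, J} on the other; every edge crosses between the two sides.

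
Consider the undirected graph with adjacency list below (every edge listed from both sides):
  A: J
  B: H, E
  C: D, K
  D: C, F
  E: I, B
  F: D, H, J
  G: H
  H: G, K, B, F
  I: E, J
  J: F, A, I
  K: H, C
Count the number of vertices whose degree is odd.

4

Degrees: A:1, B:2, C:2, D:2, E:2, F:3, G:1, H:4, I:2, J:3, K:2
Odd-degree vertices: A, F, G, J.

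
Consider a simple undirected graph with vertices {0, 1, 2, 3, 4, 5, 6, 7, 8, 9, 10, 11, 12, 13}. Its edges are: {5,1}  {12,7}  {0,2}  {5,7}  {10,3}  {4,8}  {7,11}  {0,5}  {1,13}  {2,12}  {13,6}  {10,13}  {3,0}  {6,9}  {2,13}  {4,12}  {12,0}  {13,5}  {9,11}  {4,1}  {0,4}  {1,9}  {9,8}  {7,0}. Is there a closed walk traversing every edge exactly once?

No

Degrees: 0:6, 1:4, 2:3, 3:2, 4:4, 5:4, 6:2, 7:4, 8:2, 9:4, 10:2, 11:2, 12:4, 13:5
Vertices with odd degree: 2, 13. An Eulerian circuit requires all degrees even.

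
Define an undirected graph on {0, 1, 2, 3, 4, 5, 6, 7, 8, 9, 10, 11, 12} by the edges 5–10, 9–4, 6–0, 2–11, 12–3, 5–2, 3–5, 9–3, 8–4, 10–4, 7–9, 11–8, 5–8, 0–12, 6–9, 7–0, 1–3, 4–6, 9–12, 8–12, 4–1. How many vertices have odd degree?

4

Degrees: 0:3, 1:2, 2:2, 3:4, 4:5, 5:4, 6:3, 7:2, 8:4, 9:5, 10:2, 11:2, 12:4
Odd-degree vertices: 0, 4, 6, 9.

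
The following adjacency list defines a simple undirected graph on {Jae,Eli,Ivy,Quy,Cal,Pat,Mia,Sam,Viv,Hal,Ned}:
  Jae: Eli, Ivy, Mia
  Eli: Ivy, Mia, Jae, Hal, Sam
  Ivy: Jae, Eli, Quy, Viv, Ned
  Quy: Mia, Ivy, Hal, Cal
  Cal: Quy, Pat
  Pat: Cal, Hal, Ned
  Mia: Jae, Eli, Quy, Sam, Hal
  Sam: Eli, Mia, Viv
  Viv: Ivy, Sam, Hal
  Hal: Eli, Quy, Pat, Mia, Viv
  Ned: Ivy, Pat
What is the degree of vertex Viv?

Neighbors of Viv: Ivy, Sam, Hal.

3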